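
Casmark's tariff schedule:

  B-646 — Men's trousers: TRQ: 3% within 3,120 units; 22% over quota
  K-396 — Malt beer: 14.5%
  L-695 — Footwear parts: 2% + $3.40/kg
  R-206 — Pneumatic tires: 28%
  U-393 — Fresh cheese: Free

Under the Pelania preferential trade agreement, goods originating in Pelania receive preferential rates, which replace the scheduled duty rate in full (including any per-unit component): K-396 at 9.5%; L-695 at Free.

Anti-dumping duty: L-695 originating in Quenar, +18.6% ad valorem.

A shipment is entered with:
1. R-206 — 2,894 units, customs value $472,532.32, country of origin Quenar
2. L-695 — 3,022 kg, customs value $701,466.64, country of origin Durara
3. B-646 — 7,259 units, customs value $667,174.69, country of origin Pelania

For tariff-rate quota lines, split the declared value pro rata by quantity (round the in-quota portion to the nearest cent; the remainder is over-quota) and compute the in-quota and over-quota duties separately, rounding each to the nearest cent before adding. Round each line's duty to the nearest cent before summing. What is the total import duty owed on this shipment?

Line 1 (R-206, Quenar, 2,894 units, $472,532.32):
Base rate for R-206 is 28%.
Duty = $472,532.32 × 28% = $132,309.05.
Line 2 (L-695, Durara, 3,022 kg, $701,466.64):
Base rate for L-695 is 2% + $3.40/kg.
L-695 has an FTA preferential rate, but origin Durara is not Pelania; base rate stands.
The additional-duty order on L-695 targets Quenar, not Durara; it does not apply.
Duty = $701,466.64 × 2% + 3,022 × $3.40 = $24,304.13.
Line 3 (B-646, Pelania, 7,259 units, $667,174.69):
Code B-646 is under a tariff-rate quota (threshold 3,120 units). In-quota: 3,120 units at 3%; over-quota: 4,139 units at 22%.
Pro-rata value split: in-quota = $667,174.69 × 3,120/7,259 = $286,759.20; over-quota = $667,174.69 − $286,759.20 = $380,415.49.
In-quota duty = $286,759.20 × 3% = $8,602.78. Over-quota duty = $380,415.49 × 22% = $83,691.41.
Line duty = $8,602.78 + $83,691.41 = $92,294.19.
Total = $132,309.05 + $24,304.13 + $92,294.19 = $248,907.37.

$248,907.37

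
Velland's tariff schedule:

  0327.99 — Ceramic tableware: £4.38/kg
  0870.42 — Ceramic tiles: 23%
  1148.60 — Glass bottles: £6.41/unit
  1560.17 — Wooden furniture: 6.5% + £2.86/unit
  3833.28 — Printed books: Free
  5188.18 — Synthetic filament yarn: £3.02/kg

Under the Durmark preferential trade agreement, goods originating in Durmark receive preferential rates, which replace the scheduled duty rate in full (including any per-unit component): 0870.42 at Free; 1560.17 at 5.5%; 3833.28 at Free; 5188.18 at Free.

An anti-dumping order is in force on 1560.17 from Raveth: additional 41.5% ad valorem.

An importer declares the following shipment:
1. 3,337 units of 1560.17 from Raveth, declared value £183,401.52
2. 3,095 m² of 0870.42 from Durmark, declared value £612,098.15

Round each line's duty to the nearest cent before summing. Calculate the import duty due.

Line 1 (1560.17, Raveth, 3,337 units, £183,401.52):
Base rate for 1560.17 is 6.5% + £2.86/unit.
1560.17 has an FTA preferential rate, but origin Raveth is not Durmark; base rate stands.
Additional duty on 1560.17 from Raveth: +41.5%. Applied ad valorem rate: 6.5% + 41.5% = 48%.
Duty = £183,401.52 × 48% + 3,337 × £2.86 = £97,576.55.
Line 2 (0870.42, Durmark, 3,095 m², £612,098.15):
Base rate for 0870.42 is 23%.
Origin Durmark qualifies under the Velland–Durmark agreement and 0870.42 is covered: preferential rate Free applies instead.
Duty = £612,098.15 × 0% = £0.00.
Total = £97,576.55 + £0.00 = £97,576.55.

£97,576.55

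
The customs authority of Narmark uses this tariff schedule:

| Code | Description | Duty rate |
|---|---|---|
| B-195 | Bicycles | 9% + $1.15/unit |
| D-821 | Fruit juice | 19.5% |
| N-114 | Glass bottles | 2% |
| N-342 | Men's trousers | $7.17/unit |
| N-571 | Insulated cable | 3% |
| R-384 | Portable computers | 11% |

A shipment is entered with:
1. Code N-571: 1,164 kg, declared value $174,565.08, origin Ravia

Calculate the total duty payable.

Line 1 (N-571, Ravia, 1,164 kg, $174,565.08):
Base rate for N-571 is 3%.
Duty = $174,565.08 × 3% = $5,236.95.

$5,236.95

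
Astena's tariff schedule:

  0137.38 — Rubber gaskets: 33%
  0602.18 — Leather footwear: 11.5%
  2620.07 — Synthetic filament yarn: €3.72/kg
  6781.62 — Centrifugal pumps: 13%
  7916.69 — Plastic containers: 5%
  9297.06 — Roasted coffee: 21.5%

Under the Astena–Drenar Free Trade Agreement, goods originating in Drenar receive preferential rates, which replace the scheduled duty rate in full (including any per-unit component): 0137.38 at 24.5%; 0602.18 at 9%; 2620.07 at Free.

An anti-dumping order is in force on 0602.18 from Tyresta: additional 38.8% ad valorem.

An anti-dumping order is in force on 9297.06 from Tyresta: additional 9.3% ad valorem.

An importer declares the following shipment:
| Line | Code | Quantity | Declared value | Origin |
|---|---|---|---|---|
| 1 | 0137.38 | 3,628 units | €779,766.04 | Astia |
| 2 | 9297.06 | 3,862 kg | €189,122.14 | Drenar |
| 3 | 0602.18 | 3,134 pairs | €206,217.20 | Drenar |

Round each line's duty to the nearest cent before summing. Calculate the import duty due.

Line 1 (0137.38, Astia, 3,628 units, €779,766.04):
Base rate for 0137.38 is 33%.
0137.38 has an FTA preferential rate, but origin Astia is not Drenar; base rate stands.
Duty = €779,766.04 × 33% = €257,322.79.
Line 2 (9297.06, Drenar, 3,862 kg, €189,122.14):
Base rate for 9297.06 is 21.5%.
Origin Drenar is the FTA partner but 9297.06 is not on the preference list; base rate stands.
The additional-duty order on 9297.06 targets Tyresta, not Drenar; it does not apply.
Duty = €189,122.14 × 21.5% = €40,661.26.
Line 3 (0602.18, Drenar, 3,134 pairs, €206,217.20):
Base rate for 0602.18 is 11.5%.
Origin Drenar qualifies under the Astena–Drenar agreement and 0602.18 is covered: preferential rate 9% applies instead.
The additional-duty order on 0602.18 targets Tyresta, not Drenar; it does not apply.
Duty = €206,217.20 × 9% = €18,559.55.
Total = €257,322.79 + €40,661.26 + €18,559.55 = €316,543.60.

€316,543.60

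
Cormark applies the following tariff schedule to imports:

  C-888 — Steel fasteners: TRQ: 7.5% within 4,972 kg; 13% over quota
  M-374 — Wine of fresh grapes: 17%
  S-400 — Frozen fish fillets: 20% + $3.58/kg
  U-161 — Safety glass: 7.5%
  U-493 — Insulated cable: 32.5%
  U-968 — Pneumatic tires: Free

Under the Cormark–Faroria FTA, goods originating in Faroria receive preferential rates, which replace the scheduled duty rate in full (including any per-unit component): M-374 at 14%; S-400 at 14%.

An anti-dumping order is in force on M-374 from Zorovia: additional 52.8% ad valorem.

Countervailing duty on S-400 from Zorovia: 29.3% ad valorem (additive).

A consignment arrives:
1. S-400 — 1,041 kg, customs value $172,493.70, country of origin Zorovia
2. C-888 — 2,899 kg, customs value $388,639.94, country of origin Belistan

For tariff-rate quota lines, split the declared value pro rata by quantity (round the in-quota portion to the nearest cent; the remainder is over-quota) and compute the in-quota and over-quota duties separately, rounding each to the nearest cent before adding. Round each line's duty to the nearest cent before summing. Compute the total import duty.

$117,914.17

Line 1 (S-400, Zorovia, 1,041 kg, $172,493.70):
Base rate for S-400 is 20% + $3.58/kg.
S-400 has an FTA preferential rate, but origin Zorovia is not Faroria; base rate stands.
Additional duty on S-400 from Zorovia: +29.3%. Applied ad valorem rate: 20% + 29.3% = 49.3%.
Duty = $172,493.70 × 49.3% + 1,041 × $3.58 = $88,766.17.
Line 2 (C-888, Belistan, 2,899 kg, $388,639.94):
Code C-888 is under a tariff-rate quota (threshold 4,972 kg). Quantity 2,899 kg is within the quota, so the in-quota rate 7.5% applies to the full value.
Duty = $388,639.94 × 7.5% = $29,148.00.
Total = $88,766.17 + $29,148.00 = $117,914.17.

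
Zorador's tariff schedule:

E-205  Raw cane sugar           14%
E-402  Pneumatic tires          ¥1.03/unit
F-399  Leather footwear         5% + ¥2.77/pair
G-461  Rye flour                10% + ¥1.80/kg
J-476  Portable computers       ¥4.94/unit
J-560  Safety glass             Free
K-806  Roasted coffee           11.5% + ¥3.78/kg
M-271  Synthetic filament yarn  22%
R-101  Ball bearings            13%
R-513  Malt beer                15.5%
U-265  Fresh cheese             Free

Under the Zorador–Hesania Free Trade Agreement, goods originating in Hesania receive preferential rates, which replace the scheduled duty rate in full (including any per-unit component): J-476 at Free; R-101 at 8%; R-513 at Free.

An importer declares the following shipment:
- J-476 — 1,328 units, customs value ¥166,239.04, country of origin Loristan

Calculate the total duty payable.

Line 1 (J-476, Loristan, 1,328 units, ¥166,239.04):
Base rate for J-476 is ¥4.94/unit.
J-476 has an FTA preferential rate, but origin Loristan is not Hesania; base rate stands.
Duty = 1,328 × ¥4.94 = ¥6,560.32.

¥6,560.32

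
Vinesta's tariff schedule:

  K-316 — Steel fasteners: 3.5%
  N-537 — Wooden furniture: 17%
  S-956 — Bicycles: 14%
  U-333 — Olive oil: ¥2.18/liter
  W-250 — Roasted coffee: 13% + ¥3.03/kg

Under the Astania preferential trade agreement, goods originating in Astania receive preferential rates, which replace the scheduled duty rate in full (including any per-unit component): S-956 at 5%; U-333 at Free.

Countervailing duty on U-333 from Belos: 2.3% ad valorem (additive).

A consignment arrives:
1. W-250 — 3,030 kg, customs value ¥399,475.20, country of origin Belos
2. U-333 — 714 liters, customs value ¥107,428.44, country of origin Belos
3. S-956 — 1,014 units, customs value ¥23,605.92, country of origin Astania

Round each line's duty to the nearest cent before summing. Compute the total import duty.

Line 1 (W-250, Belos, 3,030 kg, ¥399,475.20):
Base rate for W-250 is 13% + ¥3.03/kg.
Duty = ¥399,475.20 × 13% + 3,030 × ¥3.03 = ¥61,112.68.
Line 2 (U-333, Belos, 714 liters, ¥107,428.44):
Base rate for U-333 is ¥2.18/liter.
U-333 has an FTA preferential rate, but origin Belos is not Astania; base rate stands.
Additional duty on U-333 from Belos: +2.3% ad valorem. Applied ad valorem rate = 2.3%.
Duty = ¥107,428.44 × 2.3% + 714 × ¥2.18 = ¥4,027.37.
Line 3 (S-956, Astania, 1,014 units, ¥23,605.92):
Base rate for S-956 is 14%.
Origin Astania qualifies under the Vinesta–Astania agreement and S-956 is covered: preferential rate 5% applies instead.
Duty = ¥23,605.92 × 5% = ¥1,180.30.
Total = ¥61,112.68 + ¥4,027.37 + ¥1,180.30 = ¥66,320.35.

¥66,320.35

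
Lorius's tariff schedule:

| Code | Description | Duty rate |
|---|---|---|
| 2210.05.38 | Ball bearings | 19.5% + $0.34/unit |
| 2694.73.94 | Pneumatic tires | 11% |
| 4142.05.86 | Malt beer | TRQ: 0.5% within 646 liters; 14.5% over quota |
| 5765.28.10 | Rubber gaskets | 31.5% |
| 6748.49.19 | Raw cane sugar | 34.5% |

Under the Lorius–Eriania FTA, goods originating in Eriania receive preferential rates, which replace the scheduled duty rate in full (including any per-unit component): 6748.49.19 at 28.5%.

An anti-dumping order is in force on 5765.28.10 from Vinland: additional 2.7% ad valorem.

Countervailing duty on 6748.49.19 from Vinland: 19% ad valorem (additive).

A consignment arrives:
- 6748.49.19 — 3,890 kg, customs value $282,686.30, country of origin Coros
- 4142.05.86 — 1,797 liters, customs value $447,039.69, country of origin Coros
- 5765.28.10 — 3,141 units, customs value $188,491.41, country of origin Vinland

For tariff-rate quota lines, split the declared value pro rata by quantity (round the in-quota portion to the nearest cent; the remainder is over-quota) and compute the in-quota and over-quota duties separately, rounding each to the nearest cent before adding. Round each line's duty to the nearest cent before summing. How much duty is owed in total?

Line 1 (6748.49.19, Coros, 3,890 kg, $282,686.30):
Base rate for 6748.49.19 is 34.5%.
6748.49.19 has an FTA preferential rate, but origin Coros is not Eriania; base rate stands.
The additional-duty order on 6748.49.19 targets Vinland, not Coros; it does not apply.
Duty = $282,686.30 × 34.5% = $97,526.77.
Line 2 (4142.05.86, Coros, 1,797 liters, $447,039.69):
Code 4142.05.86 is under a tariff-rate quota (threshold 646 liters). In-quota: 646 liters at 0.5%; over-quota: 1,151 liters at 14.5%.
Pro-rata value split: in-quota = $447,039.69 × 646/1,797 = $160,705.42; over-quota = $447,039.69 − $160,705.42 = $286,334.27.
In-quota duty = $160,705.42 × 0.5% = $803.53. Over-quota duty = $286,334.27 × 14.5% = $41,518.47.
Line duty = $803.53 + $41,518.47 = $42,322.00.
Line 3 (5765.28.10, Vinland, 3,141 units, $188,491.41):
Base rate for 5765.28.10 is 31.5%.
Additional duty on 5765.28.10 from Vinland: +2.7%. Applied ad valorem rate: 31.5% + 2.7% = 34.2%.
Duty = $188,491.41 × 34.2% = $64,464.06.
Total = $97,526.77 + $42,322.00 + $64,464.06 = $204,312.83.

$204,312.83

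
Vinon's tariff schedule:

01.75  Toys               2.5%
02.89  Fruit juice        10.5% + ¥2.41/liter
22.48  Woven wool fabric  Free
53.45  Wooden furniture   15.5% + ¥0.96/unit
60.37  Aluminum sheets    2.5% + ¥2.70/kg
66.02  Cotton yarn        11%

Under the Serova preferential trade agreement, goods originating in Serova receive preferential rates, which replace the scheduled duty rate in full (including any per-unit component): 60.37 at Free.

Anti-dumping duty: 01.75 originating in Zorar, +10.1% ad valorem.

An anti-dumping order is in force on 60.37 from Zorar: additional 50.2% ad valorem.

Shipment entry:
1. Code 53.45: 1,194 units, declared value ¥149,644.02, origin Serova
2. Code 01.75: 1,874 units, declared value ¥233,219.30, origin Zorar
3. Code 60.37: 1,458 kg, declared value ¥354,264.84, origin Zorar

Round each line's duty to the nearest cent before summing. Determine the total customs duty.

Line 1 (53.45, Serova, 1,194 units, ¥149,644.02):
Base rate for 53.45 is 15.5% + ¥0.96/unit.
Origin Serova is the FTA partner but 53.45 is not on the preference list; base rate stands.
Duty = ¥149,644.02 × 15.5% + 1,194 × ¥0.96 = ¥24,341.06.
Line 2 (01.75, Zorar, 1,874 units, ¥233,219.30):
Base rate for 01.75 is 2.5%.
Additional duty on 01.75 from Zorar: +10.1%. Applied ad valorem rate: 2.5% + 10.1% = 12.6%.
Duty = ¥233,219.30 × 12.6% = ¥29,385.63.
Line 3 (60.37, Zorar, 1,458 kg, ¥354,264.84):
Base rate for 60.37 is 2.5% + ¥2.70/kg.
60.37 has an FTA preferential rate, but origin Zorar is not Serova; base rate stands.
Additional duty on 60.37 from Zorar: +50.2%. Applied ad valorem rate: 2.5% + 50.2% = 52.7%.
Duty = ¥354,264.84 × 52.7% + 1,458 × ¥2.70 = ¥190,634.17.
Total = ¥24,341.06 + ¥29,385.63 + ¥190,634.17 = ¥244,360.86.

¥244,360.86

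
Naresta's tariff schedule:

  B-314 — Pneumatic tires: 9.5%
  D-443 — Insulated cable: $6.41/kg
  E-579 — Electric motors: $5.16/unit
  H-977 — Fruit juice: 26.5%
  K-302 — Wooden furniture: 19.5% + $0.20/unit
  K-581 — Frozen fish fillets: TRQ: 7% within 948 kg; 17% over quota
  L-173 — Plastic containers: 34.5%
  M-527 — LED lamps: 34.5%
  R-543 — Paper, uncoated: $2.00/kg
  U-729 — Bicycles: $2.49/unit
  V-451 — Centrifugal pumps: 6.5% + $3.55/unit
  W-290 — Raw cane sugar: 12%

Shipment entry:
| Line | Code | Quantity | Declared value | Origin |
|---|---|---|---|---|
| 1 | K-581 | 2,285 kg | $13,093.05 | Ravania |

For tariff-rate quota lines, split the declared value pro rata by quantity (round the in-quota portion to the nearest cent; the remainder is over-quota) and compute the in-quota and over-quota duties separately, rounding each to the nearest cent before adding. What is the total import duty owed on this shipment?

Line 1 (K-581, Ravania, 2,285 kg, $13,093.05):
Code K-581 is under a tariff-rate quota (threshold 948 kg). In-quota: 948 kg at 7%; over-quota: 1,337 kg at 17%.
Pro-rata value split: in-quota = $13,093.05 × 948/2,285 = $5,432.04; over-quota = $13,093.05 − $5,432.04 = $7,661.01.
In-quota duty = $5,432.04 × 7% = $380.24. Over-quota duty = $7,661.01 × 17% = $1,302.37.
Line duty = $380.24 + $1,302.37 = $1,682.61.

$1,682.61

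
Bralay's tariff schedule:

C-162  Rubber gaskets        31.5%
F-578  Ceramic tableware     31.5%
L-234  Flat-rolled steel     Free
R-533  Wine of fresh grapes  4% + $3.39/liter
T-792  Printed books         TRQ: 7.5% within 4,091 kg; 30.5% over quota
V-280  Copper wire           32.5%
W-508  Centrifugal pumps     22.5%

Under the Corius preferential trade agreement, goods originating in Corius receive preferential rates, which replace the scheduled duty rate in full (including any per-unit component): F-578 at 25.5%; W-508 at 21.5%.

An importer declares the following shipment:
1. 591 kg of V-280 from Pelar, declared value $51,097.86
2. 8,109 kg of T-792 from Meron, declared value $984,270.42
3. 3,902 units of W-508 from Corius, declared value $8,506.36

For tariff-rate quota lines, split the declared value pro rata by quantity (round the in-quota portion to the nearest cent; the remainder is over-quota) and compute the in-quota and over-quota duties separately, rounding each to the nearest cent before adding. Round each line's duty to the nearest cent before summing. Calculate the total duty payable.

$204,428.07

Line 1 (V-280, Pelar, 591 kg, $51,097.86):
Base rate for V-280 is 32.5%.
Duty = $51,097.86 × 32.5% = $16,606.80.
Line 2 (T-792, Meron, 8,109 kg, $984,270.42):
Code T-792 is under a tariff-rate quota (threshold 4,091 kg). In-quota: 4,091 kg at 7.5%; over-quota: 4,018 kg at 30.5%.
Pro-rata value split: in-quota = $984,270.42 × 4,091/8,109 = $496,565.58; over-quota = $984,270.42 − $496,565.58 = $487,704.84.
In-quota duty = $496,565.58 × 7.5% = $37,242.42. Over-quota duty = $487,704.84 × 30.5% = $148,749.98.
Line duty = $37,242.42 + $148,749.98 = $185,992.40.
Line 3 (W-508, Corius, 3,902 units, $8,506.36):
Base rate for W-508 is 22.5%.
Origin Corius qualifies under the Bralay–Corius agreement and W-508 is covered: preferential rate 21.5% applies instead.
Duty = $8,506.36 × 21.5% = $1,828.87.
Total = $16,606.80 + $185,992.40 + $1,828.87 = $204,428.07.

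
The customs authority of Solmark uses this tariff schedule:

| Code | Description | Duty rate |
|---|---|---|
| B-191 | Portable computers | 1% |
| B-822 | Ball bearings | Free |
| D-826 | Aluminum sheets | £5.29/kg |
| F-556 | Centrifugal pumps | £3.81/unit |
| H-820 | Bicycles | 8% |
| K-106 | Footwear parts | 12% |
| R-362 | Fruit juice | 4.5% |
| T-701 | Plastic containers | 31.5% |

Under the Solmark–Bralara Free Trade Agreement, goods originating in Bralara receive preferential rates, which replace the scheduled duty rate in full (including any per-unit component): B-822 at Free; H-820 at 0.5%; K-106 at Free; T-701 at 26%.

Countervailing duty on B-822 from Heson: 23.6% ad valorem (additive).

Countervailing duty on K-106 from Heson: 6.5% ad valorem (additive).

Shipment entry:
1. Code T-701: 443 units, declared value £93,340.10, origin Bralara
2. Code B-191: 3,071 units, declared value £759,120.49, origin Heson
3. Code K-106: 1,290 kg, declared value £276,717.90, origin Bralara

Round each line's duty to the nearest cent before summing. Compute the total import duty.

£31,859.63

Line 1 (T-701, Bralara, 443 units, £93,340.10):
Base rate for T-701 is 31.5%.
Origin Bralara qualifies under the Solmark–Bralara agreement and T-701 is covered: preferential rate 26% applies instead.
Duty = £93,340.10 × 26% = £24,268.43.
Line 2 (B-191, Heson, 3,071 units, £759,120.49):
Base rate for B-191 is 1%.
Duty = £759,120.49 × 1% = £7,591.20.
Line 3 (K-106, Bralara, 1,290 kg, £276,717.90):
Base rate for K-106 is 12%.
Origin Bralara qualifies under the Solmark–Bralara agreement and K-106 is covered: preferential rate Free applies instead.
The additional-duty order on K-106 targets Heson, not Bralara; it does not apply.
Duty = £276,717.90 × 0% = £0.00.
Total = £24,268.43 + £7,591.20 + £0.00 = £31,859.63.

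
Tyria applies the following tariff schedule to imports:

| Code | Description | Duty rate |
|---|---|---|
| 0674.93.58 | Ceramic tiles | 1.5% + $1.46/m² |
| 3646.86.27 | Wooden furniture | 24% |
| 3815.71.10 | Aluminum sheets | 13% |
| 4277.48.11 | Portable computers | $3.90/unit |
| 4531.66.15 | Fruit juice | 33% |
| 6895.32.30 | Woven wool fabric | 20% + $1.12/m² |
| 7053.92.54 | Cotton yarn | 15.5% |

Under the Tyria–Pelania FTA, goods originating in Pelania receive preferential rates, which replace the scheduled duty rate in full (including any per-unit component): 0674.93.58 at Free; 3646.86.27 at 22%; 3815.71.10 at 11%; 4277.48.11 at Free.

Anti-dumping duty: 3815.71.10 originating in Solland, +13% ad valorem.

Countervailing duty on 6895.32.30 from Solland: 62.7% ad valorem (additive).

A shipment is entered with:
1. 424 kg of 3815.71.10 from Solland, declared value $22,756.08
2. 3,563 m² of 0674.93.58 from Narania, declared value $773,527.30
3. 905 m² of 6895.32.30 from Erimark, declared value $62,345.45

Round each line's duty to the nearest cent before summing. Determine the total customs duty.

Line 1 (3815.71.10, Solland, 424 kg, $22,756.08):
Base rate for 3815.71.10 is 13%.
3815.71.10 has an FTA preferential rate, but origin Solland is not Pelania; base rate stands.
Additional duty on 3815.71.10 from Solland: +13%. Applied ad valorem rate: 13% + 13% = 26%.
Duty = $22,756.08 × 26% = $5,916.58.
Line 2 (0674.93.58, Narania, 3,563 m², $773,527.30):
Base rate for 0674.93.58 is 1.5% + $1.46/m².
0674.93.58 has an FTA preferential rate, but origin Narania is not Pelania; base rate stands.
Duty = $773,527.30 × 1.5% + 3,563 × $1.46 = $16,804.89.
Line 3 (6895.32.30, Erimark, 905 m², $62,345.45):
Base rate for 6895.32.30 is 20% + $1.12/m².
The additional-duty order on 6895.32.30 targets Solland, not Erimark; it does not apply.
Duty = $62,345.45 × 20% + 905 × $1.12 = $13,482.69.
Total = $5,916.58 + $16,804.89 + $13,482.69 = $36,204.16.

$36,204.16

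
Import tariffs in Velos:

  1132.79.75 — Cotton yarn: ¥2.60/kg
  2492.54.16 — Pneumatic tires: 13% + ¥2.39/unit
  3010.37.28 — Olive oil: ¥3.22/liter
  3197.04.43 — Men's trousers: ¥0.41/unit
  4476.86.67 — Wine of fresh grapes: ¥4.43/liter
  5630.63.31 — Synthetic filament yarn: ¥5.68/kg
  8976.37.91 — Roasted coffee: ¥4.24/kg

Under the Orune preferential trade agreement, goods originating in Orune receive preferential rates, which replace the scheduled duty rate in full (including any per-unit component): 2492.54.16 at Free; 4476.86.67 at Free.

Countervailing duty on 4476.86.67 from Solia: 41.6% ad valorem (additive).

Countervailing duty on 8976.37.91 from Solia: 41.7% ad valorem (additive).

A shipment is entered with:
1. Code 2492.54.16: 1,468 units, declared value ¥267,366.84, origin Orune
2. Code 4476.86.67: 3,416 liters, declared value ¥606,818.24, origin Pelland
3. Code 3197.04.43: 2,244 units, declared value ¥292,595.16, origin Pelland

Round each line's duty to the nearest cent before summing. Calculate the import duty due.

Line 1 (2492.54.16, Orune, 1,468 units, ¥267,366.84):
Base rate for 2492.54.16 is 13% + ¥2.39/unit.
Origin Orune qualifies under the Velos–Orune agreement and 2492.54.16 is covered: preferential rate Free applies instead.
Duty = ¥267,366.84 × 0% = ¥0.00.
Line 2 (4476.86.67, Pelland, 3,416 liters, ¥606,818.24):
Base rate for 4476.86.67 is ¥4.43/liter.
4476.86.67 has an FTA preferential rate, but origin Pelland is not Orune; base rate stands.
The additional-duty order on 4476.86.67 targets Solia, not Pelland; it does not apply.
Duty = 3,416 × ¥4.43 = ¥15,132.88.
Line 3 (3197.04.43, Pelland, 2,244 units, ¥292,595.16):
Base rate for 3197.04.43 is ¥0.41/unit.
Duty = 2,244 × ¥0.41 = ¥920.04.
Total = ¥0.00 + ¥15,132.88 + ¥920.04 = ¥16,052.92.

¥16,052.92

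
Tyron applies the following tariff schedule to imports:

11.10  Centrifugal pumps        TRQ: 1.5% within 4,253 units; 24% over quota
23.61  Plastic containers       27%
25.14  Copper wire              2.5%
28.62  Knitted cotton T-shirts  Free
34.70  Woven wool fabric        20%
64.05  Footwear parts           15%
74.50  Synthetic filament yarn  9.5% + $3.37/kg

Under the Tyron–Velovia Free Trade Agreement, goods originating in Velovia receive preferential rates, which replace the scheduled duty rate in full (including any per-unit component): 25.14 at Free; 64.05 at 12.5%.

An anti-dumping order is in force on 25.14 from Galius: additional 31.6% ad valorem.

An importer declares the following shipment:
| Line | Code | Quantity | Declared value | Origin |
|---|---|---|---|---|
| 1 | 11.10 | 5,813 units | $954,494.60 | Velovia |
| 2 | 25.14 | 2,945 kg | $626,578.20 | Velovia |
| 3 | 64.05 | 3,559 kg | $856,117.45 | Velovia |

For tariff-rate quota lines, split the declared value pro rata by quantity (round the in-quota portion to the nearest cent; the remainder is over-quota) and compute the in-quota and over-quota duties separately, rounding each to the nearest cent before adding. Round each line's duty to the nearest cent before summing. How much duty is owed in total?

Line 1 (11.10, Velovia, 5,813 units, $954,494.60):
Code 11.10 is under a tariff-rate quota (threshold 4,253 units). In-quota: 4,253 units at 1.5%; over-quota: 1,560 units at 24%.
Pro-rata value split: in-quota = $954,494.60 × 4,253/5,813 = $698,342.60; over-quota = $954,494.60 − $698,342.60 = $256,152.00.
In-quota duty = $698,342.60 × 1.5% = $10,475.14. Over-quota duty = $256,152.00 × 24% = $61,476.48.
Line duty = $10,475.14 + $61,476.48 = $71,951.62.
Line 2 (25.14, Velovia, 2,945 kg, $626,578.20):
Base rate for 25.14 is 2.5%.
Origin Velovia qualifies under the Tyron–Velovia agreement and 25.14 is covered: preferential rate Free applies instead.
The additional-duty order on 25.14 targets Galius, not Velovia; it does not apply.
Duty = $626,578.20 × 0% = $0.00.
Line 3 (64.05, Velovia, 3,559 kg, $856,117.45):
Base rate for 64.05 is 15%.
Origin Velovia qualifies under the Tyron–Velovia agreement and 64.05 is covered: preferential rate 12.5% applies instead.
Duty = $856,117.45 × 12.5% = $107,014.68.
Total = $71,951.62 + $0.00 + $107,014.68 = $178,966.30.

$178,966.30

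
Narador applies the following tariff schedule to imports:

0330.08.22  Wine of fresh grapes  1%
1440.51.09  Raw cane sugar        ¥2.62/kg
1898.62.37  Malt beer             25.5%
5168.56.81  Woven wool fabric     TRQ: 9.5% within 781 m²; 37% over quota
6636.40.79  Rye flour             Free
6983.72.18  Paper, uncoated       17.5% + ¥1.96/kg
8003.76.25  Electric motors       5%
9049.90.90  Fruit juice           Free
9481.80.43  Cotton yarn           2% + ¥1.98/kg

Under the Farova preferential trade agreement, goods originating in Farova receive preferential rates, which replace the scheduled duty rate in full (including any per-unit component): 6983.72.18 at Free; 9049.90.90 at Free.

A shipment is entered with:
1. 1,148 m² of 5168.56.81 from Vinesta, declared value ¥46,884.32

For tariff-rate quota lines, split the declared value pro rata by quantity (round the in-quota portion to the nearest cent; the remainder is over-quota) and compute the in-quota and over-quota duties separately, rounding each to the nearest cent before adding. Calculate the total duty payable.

Line 1 (5168.56.81, Vinesta, 1,148 m², ¥46,884.32):
Code 5168.56.81 is under a tariff-rate quota (threshold 781 m²). In-quota: 781 m² at 9.5%; over-quota: 367 m² at 37%.
Pro-rata value split: in-quota = ¥46,884.32 × 781/1,148 = ¥31,896.04; over-quota = ¥46,884.32 − ¥31,896.04 = ¥14,988.28.
In-quota duty = ¥31,896.04 × 9.5% = ¥3,030.12. Over-quota duty = ¥14,988.28 × 37% = ¥5,545.66.
Line duty = ¥3,030.12 + ¥5,545.66 = ¥8,575.78.

¥8,575.78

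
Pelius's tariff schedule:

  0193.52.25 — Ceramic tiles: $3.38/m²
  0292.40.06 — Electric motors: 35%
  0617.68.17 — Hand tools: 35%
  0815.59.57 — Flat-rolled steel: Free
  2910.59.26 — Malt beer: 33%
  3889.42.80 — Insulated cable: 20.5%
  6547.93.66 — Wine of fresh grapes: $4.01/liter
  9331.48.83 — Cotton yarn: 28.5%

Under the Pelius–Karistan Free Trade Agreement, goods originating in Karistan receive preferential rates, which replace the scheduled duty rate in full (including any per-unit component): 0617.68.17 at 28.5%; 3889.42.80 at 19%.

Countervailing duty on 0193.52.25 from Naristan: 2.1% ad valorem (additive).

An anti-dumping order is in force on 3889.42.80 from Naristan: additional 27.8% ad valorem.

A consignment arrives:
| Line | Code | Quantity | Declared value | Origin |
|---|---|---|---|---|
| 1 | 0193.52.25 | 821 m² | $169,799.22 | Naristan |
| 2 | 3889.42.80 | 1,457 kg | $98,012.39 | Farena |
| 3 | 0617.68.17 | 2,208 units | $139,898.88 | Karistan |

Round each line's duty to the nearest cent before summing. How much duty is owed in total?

$66,304.48

Line 1 (0193.52.25, Naristan, 821 m², $169,799.22):
Base rate for 0193.52.25 is $3.38/m².
Additional duty on 0193.52.25 from Naristan: +2.1% ad valorem. Applied ad valorem rate = 2.1%.
Duty = $169,799.22 × 2.1% + 821 × $3.38 = $6,340.76.
Line 2 (3889.42.80, Farena, 1,457 kg, $98,012.39):
Base rate for 3889.42.80 is 20.5%.
3889.42.80 has an FTA preferential rate, but origin Farena is not Karistan; base rate stands.
The additional-duty order on 3889.42.80 targets Naristan, not Farena; it does not apply.
Duty = $98,012.39 × 20.5% = $20,092.54.
Line 3 (0617.68.17, Karistan, 2,208 units, $139,898.88):
Base rate for 0617.68.17 is 35%.
Origin Karistan qualifies under the Pelius–Karistan agreement and 0617.68.17 is covered: preferential rate 28.5% applies instead.
Duty = $139,898.88 × 28.5% = $39,871.18.
Total = $6,340.76 + $20,092.54 + $39,871.18 = $66,304.48.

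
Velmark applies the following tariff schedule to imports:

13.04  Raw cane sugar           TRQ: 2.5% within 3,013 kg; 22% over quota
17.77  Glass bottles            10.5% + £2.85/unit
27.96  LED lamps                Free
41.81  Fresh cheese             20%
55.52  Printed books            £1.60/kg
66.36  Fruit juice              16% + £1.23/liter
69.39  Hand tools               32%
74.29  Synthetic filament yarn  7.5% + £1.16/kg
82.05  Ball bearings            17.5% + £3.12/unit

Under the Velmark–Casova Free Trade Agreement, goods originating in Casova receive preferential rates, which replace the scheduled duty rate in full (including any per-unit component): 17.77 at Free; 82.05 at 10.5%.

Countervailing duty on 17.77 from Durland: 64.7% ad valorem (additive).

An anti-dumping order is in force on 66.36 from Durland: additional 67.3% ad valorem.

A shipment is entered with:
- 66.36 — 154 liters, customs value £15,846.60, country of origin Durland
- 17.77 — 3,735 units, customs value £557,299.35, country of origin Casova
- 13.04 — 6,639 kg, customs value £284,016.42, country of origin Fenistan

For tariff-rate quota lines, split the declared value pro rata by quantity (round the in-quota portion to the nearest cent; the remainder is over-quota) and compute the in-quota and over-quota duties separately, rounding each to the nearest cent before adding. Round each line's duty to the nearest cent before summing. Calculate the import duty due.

£50,738.50

Line 1 (66.36, Durland, 154 liters, £15,846.60):
Base rate for 66.36 is 16% + £1.23/liter.
Additional duty on 66.36 from Durland: +67.3%. Applied ad valorem rate: 16% + 67.3% = 83.3%.
Duty = £15,846.60 × 83.3% + 154 × £1.23 = £13,389.64.
Line 2 (17.77, Casova, 3,735 units, £557,299.35):
Base rate for 17.77 is 10.5% + £2.85/unit.
Origin Casova qualifies under the Velmark–Casova agreement and 17.77 is covered: preferential rate Free applies instead.
The additional-duty order on 17.77 targets Durland, not Casova; it does not apply.
Duty = £557,299.35 × 0% = £0.00.
Line 3 (13.04, Fenistan, 6,639 kg, £284,016.42):
Code 13.04 is under a tariff-rate quota (threshold 3,013 kg). In-quota: 3,013 kg at 2.5%; over-quota: 3,626 kg at 22%.
Pro-rata value split: in-quota = £284,016.42 × 3,013/6,639 = £128,896.14; over-quota = £284,016.42 − £128,896.14 = £155,120.28.
In-quota duty = £128,896.14 × 2.5% = £3,222.40. Over-quota duty = £155,120.28 × 22% = £34,126.46.
Line duty = £3,222.40 + £34,126.46 = £37,348.86.
Total = £13,389.64 + £0.00 + £37,348.86 = £50,738.50.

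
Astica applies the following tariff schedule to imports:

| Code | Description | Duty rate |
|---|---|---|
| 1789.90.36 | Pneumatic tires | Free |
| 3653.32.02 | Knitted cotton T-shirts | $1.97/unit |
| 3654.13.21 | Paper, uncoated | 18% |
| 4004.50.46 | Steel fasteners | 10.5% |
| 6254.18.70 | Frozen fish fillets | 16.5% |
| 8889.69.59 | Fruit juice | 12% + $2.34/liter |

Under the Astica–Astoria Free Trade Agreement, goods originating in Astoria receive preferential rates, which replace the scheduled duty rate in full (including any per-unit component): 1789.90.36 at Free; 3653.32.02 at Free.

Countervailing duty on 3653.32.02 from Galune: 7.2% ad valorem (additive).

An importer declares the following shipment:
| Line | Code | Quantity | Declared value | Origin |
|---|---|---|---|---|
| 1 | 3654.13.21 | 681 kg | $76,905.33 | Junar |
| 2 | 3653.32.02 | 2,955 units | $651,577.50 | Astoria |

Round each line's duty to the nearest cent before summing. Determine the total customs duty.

$13,842.96

Line 1 (3654.13.21, Junar, 681 kg, $76,905.33):
Base rate for 3654.13.21 is 18%.
Duty = $76,905.33 × 18% = $13,842.96.
Line 2 (3653.32.02, Astoria, 2,955 units, $651,577.50):
Base rate for 3653.32.02 is $1.97/unit.
Origin Astoria qualifies under the Astica–Astoria agreement and 3653.32.02 is covered: preferential rate Free applies instead.
The additional-duty order on 3653.32.02 targets Galune, not Astoria; it does not apply.
Duty = $651,577.50 × 0% = $0.00.
Total = $13,842.96 + $0.00 = $13,842.96.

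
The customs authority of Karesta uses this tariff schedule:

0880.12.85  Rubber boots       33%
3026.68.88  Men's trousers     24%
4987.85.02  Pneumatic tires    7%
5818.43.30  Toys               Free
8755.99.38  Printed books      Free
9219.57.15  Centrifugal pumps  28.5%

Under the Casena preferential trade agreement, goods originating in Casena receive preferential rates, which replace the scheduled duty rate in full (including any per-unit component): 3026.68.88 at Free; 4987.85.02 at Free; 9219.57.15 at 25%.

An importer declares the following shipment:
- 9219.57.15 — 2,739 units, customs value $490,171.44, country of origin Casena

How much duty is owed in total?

Line 1 (9219.57.15, Casena, 2,739 units, $490,171.44):
Base rate for 9219.57.15 is 28.5%.
Origin Casena qualifies under the Karesta–Casena agreement and 9219.57.15 is covered: preferential rate 25% applies instead.
Duty = $490,171.44 × 25% = $122,542.86.

$122,542.86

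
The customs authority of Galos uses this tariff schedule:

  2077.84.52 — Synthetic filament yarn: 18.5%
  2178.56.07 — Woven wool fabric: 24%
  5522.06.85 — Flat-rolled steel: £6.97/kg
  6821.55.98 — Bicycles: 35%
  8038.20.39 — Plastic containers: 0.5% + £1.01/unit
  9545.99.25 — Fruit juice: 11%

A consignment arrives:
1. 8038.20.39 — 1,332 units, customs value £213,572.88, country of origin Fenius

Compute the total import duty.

Line 1 (8038.20.39, Fenius, 1,332 units, £213,572.88):
Base rate for 8038.20.39 is 0.5% + £1.01/unit.
Duty = £213,572.88 × 0.5% + 1,332 × £1.01 = £2,413.18.

£2,413.18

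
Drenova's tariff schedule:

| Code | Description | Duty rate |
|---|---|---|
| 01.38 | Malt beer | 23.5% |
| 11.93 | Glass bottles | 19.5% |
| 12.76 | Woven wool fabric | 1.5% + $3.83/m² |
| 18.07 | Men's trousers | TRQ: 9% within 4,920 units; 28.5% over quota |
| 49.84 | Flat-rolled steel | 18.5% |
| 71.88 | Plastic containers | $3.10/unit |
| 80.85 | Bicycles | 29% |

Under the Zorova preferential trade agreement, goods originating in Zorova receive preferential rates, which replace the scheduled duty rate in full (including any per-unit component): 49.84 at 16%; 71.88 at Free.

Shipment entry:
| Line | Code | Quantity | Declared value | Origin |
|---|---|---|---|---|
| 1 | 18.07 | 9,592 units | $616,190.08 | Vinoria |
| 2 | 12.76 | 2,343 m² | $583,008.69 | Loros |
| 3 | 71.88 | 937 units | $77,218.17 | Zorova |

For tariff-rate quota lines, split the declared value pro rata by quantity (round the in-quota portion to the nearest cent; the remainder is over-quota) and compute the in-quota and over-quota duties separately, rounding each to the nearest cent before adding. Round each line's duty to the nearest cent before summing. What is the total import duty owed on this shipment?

Line 1 (18.07, Vinoria, 9,592 units, $616,190.08):
Code 18.07 is under a tariff-rate quota (threshold 4,920 units). In-quota: 4,920 units at 9%; over-quota: 4,672 units at 28.5%.
Pro-rata value split: in-quota = $616,190.08 × 4,920/9,592 = $316,060.80; over-quota = $616,190.08 − $316,060.80 = $300,129.28.
In-quota duty = $316,060.80 × 9% = $28,445.47. Over-quota duty = $300,129.28 × 28.5% = $85,536.84.
Line duty = $28,445.47 + $85,536.84 = $113,982.31.
Line 2 (12.76, Loros, 2,343 m², $583,008.69):
Base rate for 12.76 is 1.5% + $3.83/m².
Duty = $583,008.69 × 1.5% + 2,343 × $3.83 = $17,718.82.
Line 3 (71.88, Zorova, 937 units, $77,218.17):
Base rate for 71.88 is $3.10/unit.
Origin Zorova qualifies under the Drenova–Zorova agreement and 71.88 is covered: preferential rate Free applies instead.
Duty = $77,218.17 × 0% = $0.00.
Total = $113,982.31 + $17,718.82 + $0.00 = $131,701.13.

$131,701.13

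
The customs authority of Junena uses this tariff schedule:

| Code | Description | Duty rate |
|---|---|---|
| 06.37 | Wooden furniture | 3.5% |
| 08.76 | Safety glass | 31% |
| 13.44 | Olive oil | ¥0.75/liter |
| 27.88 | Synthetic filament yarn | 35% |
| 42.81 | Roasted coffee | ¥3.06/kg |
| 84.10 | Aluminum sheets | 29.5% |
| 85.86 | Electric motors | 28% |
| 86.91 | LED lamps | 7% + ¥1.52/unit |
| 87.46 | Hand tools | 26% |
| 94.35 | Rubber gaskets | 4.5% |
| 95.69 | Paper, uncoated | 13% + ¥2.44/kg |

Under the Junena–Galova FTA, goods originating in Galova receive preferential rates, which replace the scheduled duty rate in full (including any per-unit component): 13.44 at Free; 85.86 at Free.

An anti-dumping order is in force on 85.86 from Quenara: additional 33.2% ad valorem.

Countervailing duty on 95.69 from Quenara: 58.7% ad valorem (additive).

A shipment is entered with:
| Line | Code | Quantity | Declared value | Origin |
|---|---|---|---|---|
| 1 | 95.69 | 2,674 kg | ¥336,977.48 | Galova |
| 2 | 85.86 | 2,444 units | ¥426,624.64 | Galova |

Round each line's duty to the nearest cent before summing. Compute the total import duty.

¥50,331.63

Line 1 (95.69, Galova, 2,674 kg, ¥336,977.48):
Base rate for 95.69 is 13% + ¥2.44/kg.
Origin Galova is the FTA partner but 95.69 is not on the preference list; base rate stands.
The additional-duty order on 95.69 targets Quenara, not Galova; it does not apply.
Duty = ¥336,977.48 × 13% + 2,674 × ¥2.44 = ¥50,331.63.
Line 2 (85.86, Galova, 2,444 units, ¥426,624.64):
Base rate for 85.86 is 28%.
Origin Galova qualifies under the Junena–Galova agreement and 85.86 is covered: preferential rate Free applies instead.
The additional-duty order on 85.86 targets Quenara, not Galova; it does not apply.
Duty = ¥426,624.64 × 0% = ¥0.00.
Total = ¥50,331.63 + ¥0.00 = ¥50,331.63.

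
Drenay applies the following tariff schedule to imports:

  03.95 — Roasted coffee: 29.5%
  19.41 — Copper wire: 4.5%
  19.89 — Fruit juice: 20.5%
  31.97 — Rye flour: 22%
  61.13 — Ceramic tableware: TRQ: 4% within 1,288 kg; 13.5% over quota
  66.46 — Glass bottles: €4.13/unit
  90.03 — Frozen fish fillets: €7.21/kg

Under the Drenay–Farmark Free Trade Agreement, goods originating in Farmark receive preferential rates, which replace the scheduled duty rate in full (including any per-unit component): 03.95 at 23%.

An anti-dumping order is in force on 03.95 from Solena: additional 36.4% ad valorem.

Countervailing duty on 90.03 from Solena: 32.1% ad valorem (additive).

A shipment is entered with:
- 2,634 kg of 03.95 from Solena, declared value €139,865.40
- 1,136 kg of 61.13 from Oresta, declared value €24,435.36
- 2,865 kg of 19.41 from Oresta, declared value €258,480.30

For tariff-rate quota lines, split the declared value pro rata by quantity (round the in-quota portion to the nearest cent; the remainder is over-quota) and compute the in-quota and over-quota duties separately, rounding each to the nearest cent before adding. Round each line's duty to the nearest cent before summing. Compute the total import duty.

€104,780.32

Line 1 (03.95, Solena, 2,634 kg, €139,865.40):
Base rate for 03.95 is 29.5%.
03.95 has an FTA preferential rate, but origin Solena is not Farmark; base rate stands.
Additional duty on 03.95 from Solena: +36.4%. Applied ad valorem rate: 29.5% + 36.4% = 65.9%.
Duty = €139,865.40 × 65.9% = €92,171.30.
Line 2 (61.13, Oresta, 1,136 kg, €24,435.36):
Code 61.13 is under a tariff-rate quota (threshold 1,288 kg). Quantity 1,136 kg is within the quota, so the in-quota rate 4% applies to the full value.
Duty = €24,435.36 × 4% = €977.41.
Line 3 (19.41, Oresta, 2,865 kg, €258,480.30):
Base rate for 19.41 is 4.5%.
Duty = €258,480.30 × 4.5% = €11,631.61.
Total = €92,171.30 + €977.41 + €11,631.61 = €104,780.32.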